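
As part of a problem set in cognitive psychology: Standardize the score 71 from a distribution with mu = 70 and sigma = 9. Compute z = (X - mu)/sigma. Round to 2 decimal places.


z = (X - mu) / sigma
= (71 - 70) / 9
= 1 / 9
= 0.11


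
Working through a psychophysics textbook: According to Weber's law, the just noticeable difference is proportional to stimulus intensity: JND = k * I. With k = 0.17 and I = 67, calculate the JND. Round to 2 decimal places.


JND = k * I
JND = 0.17 * 67
= 11.39


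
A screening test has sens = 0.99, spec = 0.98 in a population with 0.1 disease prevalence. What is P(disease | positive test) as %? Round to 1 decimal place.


PPV = (sens * prev) / (sens * prev + (1-spec) * (1-prev))
Numerator = 0.99 * 0.1 = 0.099
P(positive and no disease) = (1 - spec) * (1 - prev) = (1 - 0.98) * (1 - 0.1) = 0.018
Denominator = 0.099 + 0.018 = 0.117
PPV = 0.099 / 0.117 = 0.846154
As percentage = 84.6


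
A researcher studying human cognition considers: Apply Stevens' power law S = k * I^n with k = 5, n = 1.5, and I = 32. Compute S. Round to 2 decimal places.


S = 5 * 32^1.5
32^1.5 = 181.0193
S = 5 * 181.0193
= 905.10


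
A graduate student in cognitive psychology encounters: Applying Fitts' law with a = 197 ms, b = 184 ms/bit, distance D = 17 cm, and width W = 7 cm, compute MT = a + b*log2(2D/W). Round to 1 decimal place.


MT = 197 + 184 * log2(2*17/7)
2D/W = 4.857143
log2(4.857143) = 2.2801
MT = 197 + 184 * 2.2801
= 616.5 ms


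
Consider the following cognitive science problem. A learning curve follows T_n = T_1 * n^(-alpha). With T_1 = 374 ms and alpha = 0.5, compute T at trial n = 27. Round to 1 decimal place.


T_n = 374 * 27^(-0.5)
27^(-0.5) = 0.19245
T_n = 374 * 0.19245
= 72.0 ms


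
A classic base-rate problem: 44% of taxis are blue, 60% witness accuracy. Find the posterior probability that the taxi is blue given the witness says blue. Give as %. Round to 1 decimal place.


P(blue | says blue) = P(says blue | blue)*P(blue) / [P(says blue | blue)*P(blue) + P(says blue | not blue)*P(not blue)]
Numerator = 0.6 * 0.44 = 0.264
False identification = 0.4 * 0.56 = 0.224
P = 0.264 / (0.264 + 0.224)
= 0.264 / 0.488
As percentage = 54.1


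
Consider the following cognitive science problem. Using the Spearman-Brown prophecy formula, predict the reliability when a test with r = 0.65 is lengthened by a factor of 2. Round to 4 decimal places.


r_new = n*r / (1 + (n-1)*r)
Numerator = 2 * 0.65 = 1.3
Denominator = 1 + 1 * 0.65 = 1.65
r_new = 1.3 / 1.65
= 0.7879


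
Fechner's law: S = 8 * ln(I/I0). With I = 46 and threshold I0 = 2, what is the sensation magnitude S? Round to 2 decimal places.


S = 8 * ln(46/2)
I/I0 = 23.0
ln(23.0) = 3.1355
S = 8 * 3.1355
= 25.08


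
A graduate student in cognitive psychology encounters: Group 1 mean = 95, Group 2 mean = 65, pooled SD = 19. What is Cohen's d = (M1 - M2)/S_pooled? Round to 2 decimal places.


Cohen's d = (M1 - M2) / S_pooled
= (95 - 65) / 19
= 30 / 19
= 1.58


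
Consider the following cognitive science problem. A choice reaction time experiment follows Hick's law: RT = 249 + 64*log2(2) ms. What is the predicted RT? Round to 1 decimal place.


RT = 249 + 64 * log2(2)
log2(2) = 1.0
RT = 249 + 64 * 1.0
= 249 + 64.0
= 313.0 ms


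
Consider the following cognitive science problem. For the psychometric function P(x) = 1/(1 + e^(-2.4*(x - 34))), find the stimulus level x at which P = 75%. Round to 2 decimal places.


At P = 0.75: 0.75 = 1/(1 + e^(-k*(x-x0)))
Solving: e^(-k*(x-x0)) = 1/3
x = x0 + ln(3)/k
ln(3) = 1.0986
x = 34 + 1.0986/2.4
= 34 + 0.4578
= 34.46


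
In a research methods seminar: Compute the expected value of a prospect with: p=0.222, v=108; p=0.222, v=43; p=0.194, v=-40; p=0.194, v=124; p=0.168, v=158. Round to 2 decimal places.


EU = sum(p_i * v_i)
0.222 * 108 = 23.976
0.222 * 43 = 9.546
0.194 * -40 = -7.76
0.194 * 124 = 24.056
0.168 * 158 = 26.544
EU = 23.976 + 9.546 + -7.76 + 24.056 + 26.544
= 76.36


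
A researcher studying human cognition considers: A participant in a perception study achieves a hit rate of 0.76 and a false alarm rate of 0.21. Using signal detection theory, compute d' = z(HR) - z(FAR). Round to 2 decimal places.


d' = z(HR) - z(FAR)
z(0.76) = 0.7063
z(0.21) = -0.8064
d' = 0.7063 - -0.8064
= 1.51


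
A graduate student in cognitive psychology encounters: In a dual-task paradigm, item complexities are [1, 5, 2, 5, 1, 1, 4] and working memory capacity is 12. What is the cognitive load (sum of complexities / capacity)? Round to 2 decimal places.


Total complexity = 1 + 5 + 2 + 5 + 1 + 1 + 4 = 19
Load = total / capacity = 19 / 12
= 1.58


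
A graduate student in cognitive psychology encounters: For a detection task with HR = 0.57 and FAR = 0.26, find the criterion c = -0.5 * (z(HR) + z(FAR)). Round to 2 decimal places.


c = -0.5 * (z(HR) + z(FAR))
z(0.57) = 0.1764
z(0.26) = -0.6433
c = -0.5 * (0.1764 + -0.6433)
= -0.5 * -0.4669
= 0.23


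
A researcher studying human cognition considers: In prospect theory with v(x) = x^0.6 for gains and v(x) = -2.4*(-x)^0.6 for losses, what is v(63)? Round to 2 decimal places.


Since x = 63 >= 0, use v(x) = x^0.6
63^0.6 = 12.0117
v(63) = 12.01


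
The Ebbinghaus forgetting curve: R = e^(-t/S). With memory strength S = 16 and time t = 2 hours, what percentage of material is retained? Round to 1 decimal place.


R = e^(-t/S)
-t/S = -2/16 = -0.125
R = e^(-0.125) = 0.882497
Percentage = 0.882497 * 100
= 88.2


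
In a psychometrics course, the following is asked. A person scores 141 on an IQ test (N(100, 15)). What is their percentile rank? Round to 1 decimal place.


z = (IQ - mean) / SD
z = (141 - 100) / 15 = 2.7333
Percentile = Phi(2.7333) * 100
Phi(2.7333) = 0.996865
= 99.7


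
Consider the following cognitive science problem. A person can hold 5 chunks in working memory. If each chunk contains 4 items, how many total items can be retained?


Total items = chunks * items_per_chunk
= 5 * 4
= 20


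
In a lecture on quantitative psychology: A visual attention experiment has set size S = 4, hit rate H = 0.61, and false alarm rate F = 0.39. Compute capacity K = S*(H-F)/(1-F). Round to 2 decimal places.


K = S * (H - F) / (1 - F)
H - F = 0.22
1 - F = 0.61
K = 4 * 0.22 / 0.61
= 1.44


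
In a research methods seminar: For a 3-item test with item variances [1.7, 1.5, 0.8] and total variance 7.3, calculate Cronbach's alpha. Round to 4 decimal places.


alpha = (k/(k-1)) * (1 - sum(s_i^2)/s_total^2)
sum(item variances) = 4.0
k/(k-1) = 3/2 = 1.5
1 - 4.0/7.3 = 1 - 0.547945 = 0.452055
alpha = 1.5 * 0.452055
= 0.6781


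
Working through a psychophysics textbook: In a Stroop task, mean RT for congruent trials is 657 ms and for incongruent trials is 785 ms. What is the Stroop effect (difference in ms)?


Stroop effect = RT(incongruent) - RT(congruent)
= 785 - 657
= 128 ms


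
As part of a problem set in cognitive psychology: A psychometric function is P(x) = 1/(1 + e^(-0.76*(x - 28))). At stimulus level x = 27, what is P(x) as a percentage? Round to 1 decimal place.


P(x) = 1/(1 + e^(-0.76*(27 - 28)))
Exponent = -0.76 * -1 = 0.76
e^(0.76) = 2.138276
P = 1/(1 + 2.138276) = 0.318646
Percentage = 31.9


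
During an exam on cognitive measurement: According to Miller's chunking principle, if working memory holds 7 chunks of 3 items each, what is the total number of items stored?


Total items = chunks * items_per_chunk
= 7 * 3
= 21


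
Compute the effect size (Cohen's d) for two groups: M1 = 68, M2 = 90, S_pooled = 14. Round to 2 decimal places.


Cohen's d = (M1 - M2) / S_pooled
= (68 - 90) / 14
= -22 / 14
= -1.57


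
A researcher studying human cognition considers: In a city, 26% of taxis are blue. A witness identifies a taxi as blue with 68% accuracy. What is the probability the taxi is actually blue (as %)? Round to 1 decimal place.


P(blue | says blue) = P(says blue | blue)*P(blue) / [P(says blue | blue)*P(blue) + P(says blue | not blue)*P(not blue)]
Numerator = 0.68 * 0.26 = 0.1768
False identification = 0.32 * 0.74 = 0.2368
P = 0.1768 / (0.1768 + 0.2368)
= 0.1768 / 0.4136
As percentage = 42.7


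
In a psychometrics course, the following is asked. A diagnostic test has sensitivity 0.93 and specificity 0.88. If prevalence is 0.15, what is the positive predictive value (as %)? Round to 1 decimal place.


PPV = (sens * prev) / (sens * prev + (1-spec) * (1-prev))
Numerator = 0.93 * 0.15 = 0.1395
P(positive and no disease) = (1 - spec) * (1 - prev) = (1 - 0.88) * (1 - 0.15) = 0.102
Denominator = 0.1395 + 0.102 = 0.2415
PPV = 0.1395 / 0.2415 = 0.57764
As percentage = 57.8


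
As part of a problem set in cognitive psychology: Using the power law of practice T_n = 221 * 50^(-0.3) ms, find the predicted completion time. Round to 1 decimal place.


T_n = 221 * 50^(-0.3)
50^(-0.3) = 0.309249
T_n = 221 * 0.309249
= 68.3 ms


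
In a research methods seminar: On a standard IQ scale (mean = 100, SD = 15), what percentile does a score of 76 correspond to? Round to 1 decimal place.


z = (IQ - mean) / SD
z = (76 - 100) / 15 = -1.6
Percentile = Phi(-1.6) * 100
Phi(-1.6) = 0.054799
= 5.5


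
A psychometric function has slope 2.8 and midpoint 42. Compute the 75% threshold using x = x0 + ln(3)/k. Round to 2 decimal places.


At P = 0.75: 0.75 = 1/(1 + e^(-k*(x-x0)))
Solving: e^(-k*(x-x0)) = 1/3
x = x0 + ln(3)/k
ln(3) = 1.0986
x = 42 + 1.0986/2.8
= 42 + 0.3924
= 42.39


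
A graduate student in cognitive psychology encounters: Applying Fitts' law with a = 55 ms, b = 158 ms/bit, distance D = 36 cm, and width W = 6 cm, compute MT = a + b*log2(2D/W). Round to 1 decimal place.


MT = 55 + 158 * log2(2*36/6)
2D/W = 12.0
log2(12.0) = 3.585
MT = 55 + 158 * 3.585
= 621.4 ms


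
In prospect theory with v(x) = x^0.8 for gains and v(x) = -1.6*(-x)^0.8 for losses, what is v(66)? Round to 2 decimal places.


Since x = 66 >= 0, use v(x) = x^0.8
66^0.8 = 28.5519
v(66) = 28.55


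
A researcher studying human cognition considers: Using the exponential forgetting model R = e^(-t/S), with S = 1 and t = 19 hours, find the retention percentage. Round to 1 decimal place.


R = e^(-t/S)
-t/S = -19/1 = -19.0
R = e^(-19.0) = 0.0
Percentage = 0.0 * 100
= 0.0


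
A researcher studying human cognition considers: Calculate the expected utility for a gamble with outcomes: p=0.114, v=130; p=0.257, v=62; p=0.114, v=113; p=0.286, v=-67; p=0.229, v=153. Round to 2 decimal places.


EU = sum(p_i * v_i)
0.114 * 130 = 14.82
0.257 * 62 = 15.934
0.114 * 113 = 12.882
0.286 * -67 = -19.162
0.229 * 153 = 35.037
EU = 14.82 + 15.934 + 12.882 + -19.162 + 35.037
= 59.51


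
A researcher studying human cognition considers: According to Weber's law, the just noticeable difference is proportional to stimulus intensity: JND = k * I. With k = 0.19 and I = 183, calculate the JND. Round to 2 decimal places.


JND = k * I
JND = 0.19 * 183
= 34.77


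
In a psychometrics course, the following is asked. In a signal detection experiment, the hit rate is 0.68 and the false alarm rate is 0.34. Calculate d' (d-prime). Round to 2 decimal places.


d' = z(HR) - z(FAR)
z(0.68) = 0.4677
z(0.34) = -0.4125
d' = 0.4677 - -0.4125
= 0.88


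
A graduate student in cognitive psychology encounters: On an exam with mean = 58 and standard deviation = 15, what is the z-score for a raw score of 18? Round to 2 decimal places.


z = (X - mu) / sigma
= (18 - 58) / 15
= -40 / 15
= -2.67


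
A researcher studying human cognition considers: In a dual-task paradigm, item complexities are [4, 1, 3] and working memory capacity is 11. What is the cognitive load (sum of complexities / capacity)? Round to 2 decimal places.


Total complexity = 4 + 1 + 3 = 8
Load = total / capacity = 8 / 11
= 0.73


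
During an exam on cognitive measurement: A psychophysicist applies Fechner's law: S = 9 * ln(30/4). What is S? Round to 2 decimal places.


S = 9 * ln(30/4)
I/I0 = 7.5
ln(7.5) = 2.0149
S = 9 * 2.0149
= 18.13


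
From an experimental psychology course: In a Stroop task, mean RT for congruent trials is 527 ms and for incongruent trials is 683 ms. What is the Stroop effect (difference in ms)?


Stroop effect = RT(incongruent) - RT(congruent)
= 683 - 527
= 156 ms


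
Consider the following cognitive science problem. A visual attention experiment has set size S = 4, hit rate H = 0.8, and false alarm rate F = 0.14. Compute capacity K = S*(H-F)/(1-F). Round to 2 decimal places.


K = S * (H - F) / (1 - F)
H - F = 0.66
1 - F = 0.86
K = 4 * 0.66 / 0.86
= 3.07


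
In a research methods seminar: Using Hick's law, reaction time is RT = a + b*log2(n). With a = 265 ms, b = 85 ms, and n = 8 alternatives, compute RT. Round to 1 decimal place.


RT = 265 + 85 * log2(8)
log2(8) = 3.0
RT = 265 + 85 * 3.0
= 265 + 255.0
= 520.0 ms


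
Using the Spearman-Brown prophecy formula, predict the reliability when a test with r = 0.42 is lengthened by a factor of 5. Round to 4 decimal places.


r_new = n*r / (1 + (n-1)*r)
Numerator = 5 * 0.42 = 2.1
Denominator = 1 + 4 * 0.42 = 2.68
r_new = 2.1 / 2.68
= 0.7836


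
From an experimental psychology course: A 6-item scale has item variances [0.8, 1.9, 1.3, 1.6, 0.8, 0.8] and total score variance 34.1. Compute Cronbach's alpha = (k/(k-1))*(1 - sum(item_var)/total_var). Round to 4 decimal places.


alpha = (k/(k-1)) * (1 - sum(s_i^2)/s_total^2)
sum(item variances) = 7.2
k/(k-1) = 6/5 = 1.2
1 - 7.2/34.1 = 1 - 0.211144 = 0.788856
alpha = 1.2 * 0.788856
= 0.9466


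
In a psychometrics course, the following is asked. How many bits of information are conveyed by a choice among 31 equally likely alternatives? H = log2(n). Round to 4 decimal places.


H = log2(n)
H = log2(31)
= 4.9542


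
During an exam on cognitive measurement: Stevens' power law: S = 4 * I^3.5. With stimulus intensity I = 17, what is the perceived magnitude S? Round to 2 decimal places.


S = 4 * 17^3.5
17^3.5 = 20256.8179
S = 4 * 20256.8179
= 81027.27


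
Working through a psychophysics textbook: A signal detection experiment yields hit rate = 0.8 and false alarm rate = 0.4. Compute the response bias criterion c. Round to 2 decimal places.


c = -0.5 * (z(HR) + z(FAR))
z(0.8) = 0.8416
z(0.4) = -0.2533
c = -0.5 * (0.8416 + -0.2533)
= -0.5 * 0.5883
= -0.29


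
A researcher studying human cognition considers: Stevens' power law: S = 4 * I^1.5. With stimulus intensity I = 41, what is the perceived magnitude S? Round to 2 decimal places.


S = 4 * 41^1.5
41^1.5 = 262.5281
S = 4 * 262.5281
= 1050.11


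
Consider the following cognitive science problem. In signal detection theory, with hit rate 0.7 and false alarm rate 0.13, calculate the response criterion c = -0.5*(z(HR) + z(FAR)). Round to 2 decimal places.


c = -0.5 * (z(HR) + z(FAR))
z(0.7) = 0.5244
z(0.13) = -1.1264
c = -0.5 * (0.5244 + -1.1264)
= -0.5 * -0.602
= 0.30


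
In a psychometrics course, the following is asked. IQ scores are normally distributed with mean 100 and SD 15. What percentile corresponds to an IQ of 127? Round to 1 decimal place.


z = (IQ - mean) / SD
z = (127 - 100) / 15 = 1.8
Percentile = Phi(1.8) * 100
Phi(1.8) = 0.96407
= 96.4


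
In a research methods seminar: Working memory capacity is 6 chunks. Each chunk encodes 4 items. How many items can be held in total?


Total items = chunks * items_per_chunk
= 6 * 4
= 24


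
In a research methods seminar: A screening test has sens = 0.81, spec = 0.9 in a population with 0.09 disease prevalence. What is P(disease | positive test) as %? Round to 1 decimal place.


PPV = (sens * prev) / (sens * prev + (1-spec) * (1-prev))
Numerator = 0.81 * 0.09 = 0.0729
P(positive and no disease) = (1 - spec) * (1 - prev) = (1 - 0.9) * (1 - 0.09) = 0.091
Denominator = 0.0729 + 0.091 = 0.1639
PPV = 0.0729 / 0.1639 = 0.444783
As percentage = 44.5


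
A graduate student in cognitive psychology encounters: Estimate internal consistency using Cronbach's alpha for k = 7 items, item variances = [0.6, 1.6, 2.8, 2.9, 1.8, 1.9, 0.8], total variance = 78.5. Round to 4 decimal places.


alpha = (k/(k-1)) * (1 - sum(s_i^2)/s_total^2)
sum(item variances) = 12.4
k/(k-1) = 7/6 = 1.166667
1 - 12.4/78.5 = 1 - 0.157962 = 0.842038
alpha = 1.166667 * 0.842038
= 0.9824


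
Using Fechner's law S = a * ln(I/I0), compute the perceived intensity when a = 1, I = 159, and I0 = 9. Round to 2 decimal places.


S = 1 * ln(159/9)
I/I0 = 17.666667
ln(17.666667) = 2.8717
S = 1 * 2.8717
= 2.87


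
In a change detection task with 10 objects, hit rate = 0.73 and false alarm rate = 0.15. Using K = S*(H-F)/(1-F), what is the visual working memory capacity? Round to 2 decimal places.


K = S * (H - F) / (1 - F)
H - F = 0.58
1 - F = 0.85
K = 10 * 0.58 / 0.85
= 6.82


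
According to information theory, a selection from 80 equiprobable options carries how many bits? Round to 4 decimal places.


H = log2(n)
H = log2(80)
= 6.3219


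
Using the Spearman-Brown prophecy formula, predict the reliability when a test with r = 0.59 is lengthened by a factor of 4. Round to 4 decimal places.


r_new = n*r / (1 + (n-1)*r)
Numerator = 4 * 0.59 = 2.36
Denominator = 1 + 3 * 0.59 = 2.77
r_new = 2.36 / 2.77
= 0.8520


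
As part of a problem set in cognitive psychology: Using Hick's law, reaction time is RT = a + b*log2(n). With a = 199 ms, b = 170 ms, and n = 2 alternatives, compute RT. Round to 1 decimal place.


RT = 199 + 170 * log2(2)
log2(2) = 1.0
RT = 199 + 170 * 1.0
= 199 + 170.0
= 369.0 ms


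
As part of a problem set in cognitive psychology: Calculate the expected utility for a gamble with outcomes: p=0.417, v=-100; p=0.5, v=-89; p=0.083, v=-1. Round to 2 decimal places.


EU = sum(p_i * v_i)
0.417 * -100 = -41.7
0.5 * -89 = -44.5
0.083 * -1 = -0.083
EU = -41.7 + -44.5 + -0.083
= -86.28


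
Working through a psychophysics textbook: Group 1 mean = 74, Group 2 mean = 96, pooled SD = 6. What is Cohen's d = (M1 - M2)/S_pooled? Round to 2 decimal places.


Cohen's d = (M1 - M2) / S_pooled
= (74 - 96) / 6
= -22 / 6
= -3.67


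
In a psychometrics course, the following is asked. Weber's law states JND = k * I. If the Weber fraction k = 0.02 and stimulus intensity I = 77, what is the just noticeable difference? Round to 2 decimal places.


JND = k * I
JND = 0.02 * 77
= 1.54


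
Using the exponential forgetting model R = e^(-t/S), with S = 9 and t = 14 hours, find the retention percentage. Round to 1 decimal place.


R = e^(-t/S)
-t/S = -14/9 = -1.555556
R = e^(-1.555556) = 0.211072
Percentage = 0.211072 * 100
= 21.1


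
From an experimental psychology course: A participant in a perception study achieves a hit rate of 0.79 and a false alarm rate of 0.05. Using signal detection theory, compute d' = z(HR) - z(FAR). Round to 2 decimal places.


d' = z(HR) - z(FAR)
z(0.79) = 0.8064
z(0.05) = -1.6449
d' = 0.8064 - -1.6449
= 2.45


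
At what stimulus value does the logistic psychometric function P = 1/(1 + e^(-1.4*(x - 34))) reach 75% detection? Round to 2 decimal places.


At P = 0.75: 0.75 = 1/(1 + e^(-k*(x-x0)))
Solving: e^(-k*(x-x0)) = 1/3
x = x0 + ln(3)/k
ln(3) = 1.0986
x = 34 + 1.0986/1.4
= 34 + 0.7847
= 34.78


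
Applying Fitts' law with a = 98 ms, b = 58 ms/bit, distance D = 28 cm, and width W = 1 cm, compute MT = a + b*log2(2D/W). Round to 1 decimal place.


MT = 98 + 58 * log2(2*28/1)
2D/W = 56.0
log2(56.0) = 5.8074
MT = 98 + 58 * 5.8074
= 434.8 ms


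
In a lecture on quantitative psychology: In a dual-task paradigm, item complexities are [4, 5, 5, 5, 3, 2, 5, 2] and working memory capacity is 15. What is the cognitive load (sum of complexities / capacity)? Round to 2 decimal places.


Total complexity = 4 + 5 + 5 + 5 + 3 + 2 + 5 + 2 = 31
Load = total / capacity = 31 / 15
= 2.07


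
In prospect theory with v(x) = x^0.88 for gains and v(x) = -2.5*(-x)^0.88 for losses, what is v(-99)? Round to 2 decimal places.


Since x = -99 < 0, use v(x) = -lambda*(-x)^alpha
(-x) = 99
99^0.88 = 57.0373
v(-99) = -2.5 * 57.0373
= -142.59


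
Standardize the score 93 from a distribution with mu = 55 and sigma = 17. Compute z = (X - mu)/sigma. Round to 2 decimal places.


z = (X - mu) / sigma
= (93 - 55) / 17
= 38 / 17
= 2.24


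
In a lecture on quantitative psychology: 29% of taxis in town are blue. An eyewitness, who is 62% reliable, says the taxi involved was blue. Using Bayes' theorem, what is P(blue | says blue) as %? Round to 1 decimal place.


P(blue | says blue) = P(says blue | blue)*P(blue) / [P(says blue | blue)*P(blue) + P(says blue | not blue)*P(not blue)]
Numerator = 0.62 * 0.29 = 0.1798
False identification = 0.38 * 0.71 = 0.2698
P = 0.1798 / (0.1798 + 0.2698)
= 0.1798 / 0.4496
As percentage = 40.0


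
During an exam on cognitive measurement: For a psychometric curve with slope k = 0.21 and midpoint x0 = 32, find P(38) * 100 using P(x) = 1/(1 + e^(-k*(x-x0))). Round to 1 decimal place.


P(x) = 1/(1 + e^(-0.21*(38 - 32)))
Exponent = -0.21 * 6 = -1.26
e^(-1.26) = 0.283654
P = 1/(1 + 0.283654) = 0.779026
Percentage = 77.9


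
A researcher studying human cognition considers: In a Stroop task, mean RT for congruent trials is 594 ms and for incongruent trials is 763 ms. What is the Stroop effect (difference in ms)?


Stroop effect = RT(incongruent) - RT(congruent)
= 763 - 594
= 169 ms


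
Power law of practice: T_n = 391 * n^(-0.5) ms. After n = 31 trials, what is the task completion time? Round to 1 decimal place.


T_n = 391 * 31^(-0.5)
31^(-0.5) = 0.179605
T_n = 391 * 0.179605
= 70.2 ms


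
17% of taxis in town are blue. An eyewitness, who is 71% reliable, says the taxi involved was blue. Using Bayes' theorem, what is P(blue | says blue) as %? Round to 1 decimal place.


P(blue | says blue) = P(says blue | blue)*P(blue) / [P(says blue | blue)*P(blue) + P(says blue | not blue)*P(not blue)]
Numerator = 0.71 * 0.17 = 0.1207
False identification = 0.29 * 0.83 = 0.2407
P = 0.1207 / (0.1207 + 0.2407)
= 0.1207 / 0.3614
As percentage = 33.4


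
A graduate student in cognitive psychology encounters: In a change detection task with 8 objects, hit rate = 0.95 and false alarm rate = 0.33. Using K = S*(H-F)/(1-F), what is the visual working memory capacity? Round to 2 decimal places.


K = S * (H - F) / (1 - F)
H - F = 0.62
1 - F = 0.67
K = 8 * 0.62 / 0.67
= 7.40


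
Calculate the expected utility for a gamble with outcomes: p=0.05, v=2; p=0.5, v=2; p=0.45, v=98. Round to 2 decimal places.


EU = sum(p_i * v_i)
0.05 * 2 = 0.1
0.5 * 2 = 1.0
0.45 * 98 = 44.1
EU = 0.1 + 1.0 + 44.1
= 45.20


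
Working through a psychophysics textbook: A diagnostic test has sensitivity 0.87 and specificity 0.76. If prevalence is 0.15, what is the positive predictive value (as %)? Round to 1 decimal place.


PPV = (sens * prev) / (sens * prev + (1-spec) * (1-prev))
Numerator = 0.87 * 0.15 = 0.1305
P(positive and no disease) = (1 - spec) * (1 - prev) = (1 - 0.76) * (1 - 0.15) = 0.204
Denominator = 0.1305 + 0.204 = 0.3345
PPV = 0.1305 / 0.3345 = 0.390135
As percentage = 39.0


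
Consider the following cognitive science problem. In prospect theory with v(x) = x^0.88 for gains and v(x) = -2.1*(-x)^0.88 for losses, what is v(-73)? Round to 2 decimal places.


Since x = -73 < 0, use v(x) = -lambda*(-x)^alpha
(-x) = 73
73^0.88 = 43.6239
v(-73) = -2.1 * 43.6239
= -91.61


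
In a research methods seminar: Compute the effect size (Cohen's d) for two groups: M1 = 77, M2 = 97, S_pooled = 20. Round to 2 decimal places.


Cohen's d = (M1 - M2) / S_pooled
= (77 - 97) / 20
= -20 / 20
= -1.00


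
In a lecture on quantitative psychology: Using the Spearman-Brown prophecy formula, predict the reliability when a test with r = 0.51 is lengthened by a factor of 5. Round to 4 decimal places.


r_new = n*r / (1 + (n-1)*r)
Numerator = 5 * 0.51 = 2.55
Denominator = 1 + 4 * 0.51 = 3.04
r_new = 2.55 / 3.04
= 0.8388


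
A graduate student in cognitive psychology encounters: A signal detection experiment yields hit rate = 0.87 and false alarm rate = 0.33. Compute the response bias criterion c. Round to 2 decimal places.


c = -0.5 * (z(HR) + z(FAR))
z(0.87) = 1.1264
z(0.33) = -0.4399
c = -0.5 * (1.1264 + -0.4399)
= -0.5 * 0.6865
= -0.34


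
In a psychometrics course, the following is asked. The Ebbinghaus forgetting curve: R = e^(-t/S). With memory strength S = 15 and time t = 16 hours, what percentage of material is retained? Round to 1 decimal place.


R = e^(-t/S)
-t/S = -16/15 = -1.066667
R = e^(-1.066667) = 0.344154
Percentage = 0.344154 * 100
= 34.4


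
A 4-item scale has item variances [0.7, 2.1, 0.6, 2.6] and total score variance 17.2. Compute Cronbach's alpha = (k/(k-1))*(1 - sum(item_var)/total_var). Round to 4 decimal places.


alpha = (k/(k-1)) * (1 - sum(s_i^2)/s_total^2)
sum(item variances) = 6.0
k/(k-1) = 4/3 = 1.333333
1 - 6.0/17.2 = 1 - 0.348837 = 0.651163
alpha = 1.333333 * 0.651163
= 0.8682


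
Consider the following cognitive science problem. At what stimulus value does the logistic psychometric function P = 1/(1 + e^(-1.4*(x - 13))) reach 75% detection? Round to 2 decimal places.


At P = 0.75: 0.75 = 1/(1 + e^(-k*(x-x0)))
Solving: e^(-k*(x-x0)) = 1/3
x = x0 + ln(3)/k
ln(3) = 1.0986
x = 13 + 1.0986/1.4
= 13 + 0.7847
= 13.78


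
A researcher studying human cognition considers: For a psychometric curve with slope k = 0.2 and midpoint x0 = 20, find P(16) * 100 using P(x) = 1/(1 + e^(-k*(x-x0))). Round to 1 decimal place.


P(x) = 1/(1 + e^(-0.2*(16 - 20)))
Exponent = -0.2 * -4 = 0.8
e^(0.8) = 2.225541
P = 1/(1 + 2.225541) = 0.310026
Percentage = 31.0


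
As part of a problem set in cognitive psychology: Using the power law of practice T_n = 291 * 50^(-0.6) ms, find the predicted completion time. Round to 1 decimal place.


T_n = 291 * 50^(-0.6)
50^(-0.6) = 0.095635
T_n = 291 * 0.095635
= 27.8 ms


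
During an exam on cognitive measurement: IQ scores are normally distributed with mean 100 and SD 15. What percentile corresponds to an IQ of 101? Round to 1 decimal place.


z = (IQ - mean) / SD
z = (101 - 100) / 15 = 0.0667
Percentile = Phi(0.0667) * 100
Phi(0.0667) = 0.52659
= 52.7


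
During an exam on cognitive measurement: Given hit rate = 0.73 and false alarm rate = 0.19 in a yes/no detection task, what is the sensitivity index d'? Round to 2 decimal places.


d' = z(HR) - z(FAR)
z(0.73) = 0.6128
z(0.19) = -0.8779
d' = 0.6128 - -0.8779
= 1.49


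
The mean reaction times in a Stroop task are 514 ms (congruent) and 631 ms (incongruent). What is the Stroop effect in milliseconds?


Stroop effect = RT(incongruent) - RT(congruent)
= 631 - 514
= 117 ms


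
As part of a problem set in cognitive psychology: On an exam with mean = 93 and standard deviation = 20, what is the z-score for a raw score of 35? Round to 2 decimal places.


z = (X - mu) / sigma
= (35 - 93) / 20
= -58 / 20
= -2.90


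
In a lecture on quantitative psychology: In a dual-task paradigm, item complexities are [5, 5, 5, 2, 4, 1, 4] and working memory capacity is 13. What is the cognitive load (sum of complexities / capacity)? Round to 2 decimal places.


Total complexity = 5 + 5 + 5 + 2 + 4 + 1 + 4 = 26
Load = total / capacity = 26 / 13
= 2.00


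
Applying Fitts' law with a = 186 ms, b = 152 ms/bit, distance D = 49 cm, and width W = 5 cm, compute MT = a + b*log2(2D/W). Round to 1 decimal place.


MT = 186 + 152 * log2(2*49/5)
2D/W = 19.6
log2(19.6) = 4.2928
MT = 186 + 152 * 4.2928
= 838.5 ms


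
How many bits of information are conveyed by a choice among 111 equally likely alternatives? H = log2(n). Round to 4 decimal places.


H = log2(n)
H = log2(111)
= 6.7944


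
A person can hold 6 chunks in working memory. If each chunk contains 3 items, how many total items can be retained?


Total items = chunks * items_per_chunk
= 6 * 3
= 18


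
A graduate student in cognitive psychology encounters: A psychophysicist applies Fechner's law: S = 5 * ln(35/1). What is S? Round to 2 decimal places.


S = 5 * ln(35/1)
I/I0 = 35.0
ln(35.0) = 3.5553
S = 5 * 3.5553
= 17.78


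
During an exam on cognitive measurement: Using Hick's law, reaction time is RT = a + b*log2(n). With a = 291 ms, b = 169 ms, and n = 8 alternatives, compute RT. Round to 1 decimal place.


RT = 291 + 169 * log2(8)
log2(8) = 3.0
RT = 291 + 169 * 3.0
= 291 + 507.0
= 798.0 ms


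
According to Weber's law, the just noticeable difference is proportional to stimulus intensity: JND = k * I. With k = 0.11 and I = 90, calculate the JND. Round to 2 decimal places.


JND = k * I
JND = 0.11 * 90
= 9.90


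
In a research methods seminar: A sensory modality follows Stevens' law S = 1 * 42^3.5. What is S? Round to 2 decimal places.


S = 1 * 42^3.5
42^3.5 = 480145.1169
S = 1 * 480145.1169
= 480145.12


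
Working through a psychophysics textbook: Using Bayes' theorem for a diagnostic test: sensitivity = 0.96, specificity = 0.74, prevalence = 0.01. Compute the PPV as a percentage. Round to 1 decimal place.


PPV = (sens * prev) / (sens * prev + (1-spec) * (1-prev))
Numerator = 0.96 * 0.01 = 0.0096
P(positive and no disease) = (1 - spec) * (1 - prev) = (1 - 0.74) * (1 - 0.01) = 0.2574
Denominator = 0.0096 + 0.2574 = 0.267
PPV = 0.0096 / 0.267 = 0.035955
As percentage = 3.6


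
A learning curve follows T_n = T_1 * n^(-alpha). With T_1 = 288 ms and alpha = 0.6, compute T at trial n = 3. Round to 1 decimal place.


T_n = 288 * 3^(-0.6)
3^(-0.6) = 0.517282
T_n = 288 * 0.517282
= 149.0 ms


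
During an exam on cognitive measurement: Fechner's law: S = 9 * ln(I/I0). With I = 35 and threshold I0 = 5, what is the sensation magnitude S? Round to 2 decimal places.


S = 9 * ln(35/5)
I/I0 = 7.0
ln(7.0) = 1.9459
S = 9 * 1.9459
= 17.51


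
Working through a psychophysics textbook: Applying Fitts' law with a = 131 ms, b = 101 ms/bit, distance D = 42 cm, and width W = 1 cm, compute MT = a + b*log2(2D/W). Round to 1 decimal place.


MT = 131 + 101 * log2(2*42/1)
2D/W = 84.0
log2(84.0) = 6.3923
MT = 131 + 101 * 6.3923
= 776.6 ms


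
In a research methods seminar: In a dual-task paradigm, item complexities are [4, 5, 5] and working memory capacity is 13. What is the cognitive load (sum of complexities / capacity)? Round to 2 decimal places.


Total complexity = 4 + 5 + 5 = 14
Load = total / capacity = 14 / 13
= 1.08


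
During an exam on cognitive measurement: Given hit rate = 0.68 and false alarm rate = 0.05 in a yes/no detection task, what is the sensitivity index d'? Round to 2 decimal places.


d' = z(HR) - z(FAR)
z(0.68) = 0.4677
z(0.05) = -1.6449
d' = 0.4677 - -1.6449
= 2.11


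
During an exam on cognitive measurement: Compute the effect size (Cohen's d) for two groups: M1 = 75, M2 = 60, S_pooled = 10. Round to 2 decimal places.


Cohen's d = (M1 - M2) / S_pooled
= (75 - 60) / 10
= 15 / 10
= 1.50


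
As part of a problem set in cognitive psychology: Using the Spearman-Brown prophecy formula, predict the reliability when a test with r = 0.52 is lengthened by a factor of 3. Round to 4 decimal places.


r_new = n*r / (1 + (n-1)*r)
Numerator = 3 * 0.52 = 1.56
Denominator = 1 + 2 * 0.52 = 2.04
r_new = 1.56 / 2.04
= 0.7647


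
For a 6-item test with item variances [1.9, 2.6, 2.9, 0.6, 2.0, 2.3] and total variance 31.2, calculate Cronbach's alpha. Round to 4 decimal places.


alpha = (k/(k-1)) * (1 - sum(s_i^2)/s_total^2)
sum(item variances) = 12.3
k/(k-1) = 6/5 = 1.2
1 - 12.3/31.2 = 1 - 0.394231 = 0.605769
alpha = 1.2 * 0.605769
= 0.7269


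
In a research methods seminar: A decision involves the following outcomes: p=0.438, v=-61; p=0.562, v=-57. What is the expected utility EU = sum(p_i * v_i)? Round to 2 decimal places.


EU = sum(p_i * v_i)
0.438 * -61 = -26.718
0.562 * -57 = -32.034
EU = -26.718 + -32.034
= -58.75


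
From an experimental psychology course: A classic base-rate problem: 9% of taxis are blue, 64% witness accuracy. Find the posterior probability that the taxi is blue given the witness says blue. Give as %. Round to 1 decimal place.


P(blue | says blue) = P(says blue | blue)*P(blue) / [P(says blue | blue)*P(blue) + P(says blue | not blue)*P(not blue)]
Numerator = 0.64 * 0.09 = 0.0576
False identification = 0.36 * 0.91 = 0.3276
P = 0.0576 / (0.0576 + 0.3276)
= 0.0576 / 0.3852
As percentage = 15.0


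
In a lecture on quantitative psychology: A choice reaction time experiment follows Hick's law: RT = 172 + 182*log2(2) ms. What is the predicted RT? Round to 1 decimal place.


RT = 172 + 182 * log2(2)
log2(2) = 1.0
RT = 172 + 182 * 1.0
= 172 + 182.0
= 354.0 ms


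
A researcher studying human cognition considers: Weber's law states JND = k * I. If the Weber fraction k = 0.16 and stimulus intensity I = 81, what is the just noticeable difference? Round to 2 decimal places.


JND = k * I
JND = 0.16 * 81
= 12.96


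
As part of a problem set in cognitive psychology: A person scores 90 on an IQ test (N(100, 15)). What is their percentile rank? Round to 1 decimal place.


z = (IQ - mean) / SD
z = (90 - 100) / 15 = -0.6667
Percentile = Phi(-0.6667) * 100
Phi(-0.6667) = 0.252482
= 25.2


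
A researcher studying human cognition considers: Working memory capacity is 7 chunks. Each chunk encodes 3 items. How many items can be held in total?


Total items = chunks * items_per_chunk
= 7 * 3
= 21


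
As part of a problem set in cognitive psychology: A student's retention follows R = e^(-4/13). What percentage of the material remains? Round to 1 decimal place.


R = e^(-t/S)
-t/S = -4/13 = -0.307692
R = e^(-0.307692) = 0.735142
Percentage = 0.735142 * 100
= 73.5


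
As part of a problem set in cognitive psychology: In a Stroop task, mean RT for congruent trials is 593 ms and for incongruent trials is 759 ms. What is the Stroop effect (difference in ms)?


Stroop effect = RT(incongruent) - RT(congruent)
= 759 - 593
= 166 ms


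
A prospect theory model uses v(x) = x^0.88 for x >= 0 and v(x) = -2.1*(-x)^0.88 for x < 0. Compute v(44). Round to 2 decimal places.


Since x = 44 >= 0, use v(x) = x^0.88
44^0.88 = 27.9408
v(44) = 27.94


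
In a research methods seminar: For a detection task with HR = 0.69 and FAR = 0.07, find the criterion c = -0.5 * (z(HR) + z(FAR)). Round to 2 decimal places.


c = -0.5 * (z(HR) + z(FAR))
z(0.69) = 0.4959
z(0.07) = -1.4758
c = -0.5 * (0.4959 + -1.4758)
= -0.5 * -0.9799
= 0.49


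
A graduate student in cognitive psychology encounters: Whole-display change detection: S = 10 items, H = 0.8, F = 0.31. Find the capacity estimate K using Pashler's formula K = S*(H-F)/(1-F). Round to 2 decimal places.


K = S * (H - F) / (1 - F)
H - F = 0.49
1 - F = 0.69
K = 10 * 0.49 / 0.69
= 7.10


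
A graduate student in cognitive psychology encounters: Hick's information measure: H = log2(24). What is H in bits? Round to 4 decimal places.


H = log2(n)
H = log2(24)
= 4.5850


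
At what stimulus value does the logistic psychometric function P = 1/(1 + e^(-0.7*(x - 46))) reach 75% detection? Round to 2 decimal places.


At P = 0.75: 0.75 = 1/(1 + e^(-k*(x-x0)))
Solving: e^(-k*(x-x0)) = 1/3
x = x0 + ln(3)/k
ln(3) = 1.0986
x = 46 + 1.0986/0.7
= 46 + 1.5694
= 47.57


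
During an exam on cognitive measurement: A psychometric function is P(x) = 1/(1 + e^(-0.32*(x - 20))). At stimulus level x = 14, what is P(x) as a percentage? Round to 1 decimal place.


P(x) = 1/(1 + e^(-0.32*(14 - 20)))
Exponent = -0.32 * -6 = 1.92
e^(1.92) = 6.820958
P = 1/(1 + 6.820958) = 0.127862
Percentage = 12.8


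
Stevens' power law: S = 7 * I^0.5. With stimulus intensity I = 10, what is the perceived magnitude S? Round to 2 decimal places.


S = 7 * 10^0.5
10^0.5 = 3.1623
S = 7 * 3.1623
= 22.14


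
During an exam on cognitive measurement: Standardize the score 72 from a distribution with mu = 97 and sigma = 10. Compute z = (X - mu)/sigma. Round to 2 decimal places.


z = (X - mu) / sigma
= (72 - 97) / 10
= -25 / 10
= -2.50


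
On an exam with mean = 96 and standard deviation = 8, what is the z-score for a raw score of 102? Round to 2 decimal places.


z = (X - mu) / sigma
= (102 - 96) / 8
= 6 / 8
= 0.75


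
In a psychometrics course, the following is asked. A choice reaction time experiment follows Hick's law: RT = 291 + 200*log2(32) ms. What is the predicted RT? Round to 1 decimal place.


RT = 291 + 200 * log2(32)
log2(32) = 5.0
RT = 291 + 200 * 5.0
= 291 + 1000.0
= 1291.0 ms


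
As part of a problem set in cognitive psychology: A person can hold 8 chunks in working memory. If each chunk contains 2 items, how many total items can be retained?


Total items = chunks * items_per_chunk
= 8 * 2
= 16


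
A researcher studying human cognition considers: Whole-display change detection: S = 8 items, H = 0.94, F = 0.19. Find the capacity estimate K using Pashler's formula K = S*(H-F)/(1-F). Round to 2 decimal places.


K = S * (H - F) / (1 - F)
H - F = 0.75
1 - F = 0.81
K = 8 * 0.75 / 0.81
= 7.41


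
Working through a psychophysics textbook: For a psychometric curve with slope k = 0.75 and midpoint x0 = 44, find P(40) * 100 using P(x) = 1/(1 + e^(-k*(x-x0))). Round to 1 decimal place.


P(x) = 1/(1 + e^(-0.75*(40 - 44)))
Exponent = -0.75 * -4 = 3.0
e^(3.0) = 20.085537
P = 1/(1 + 20.085537) = 0.047426
Percentage = 4.7


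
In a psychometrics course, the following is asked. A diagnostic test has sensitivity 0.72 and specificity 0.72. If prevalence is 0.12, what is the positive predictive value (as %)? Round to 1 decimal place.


PPV = (sens * prev) / (sens * prev + (1-spec) * (1-prev))
Numerator = 0.72 * 0.12 = 0.0864
P(positive and no disease) = (1 - spec) * (1 - prev) = (1 - 0.72) * (1 - 0.12) = 0.2464
Denominator = 0.0864 + 0.2464 = 0.3328
PPV = 0.0864 / 0.3328 = 0.259615
As percentage = 26.0


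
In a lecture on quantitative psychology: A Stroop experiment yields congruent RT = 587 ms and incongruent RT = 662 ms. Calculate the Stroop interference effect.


Stroop effect = RT(incongruent) - RT(congruent)
= 662 - 587
= 75 ms


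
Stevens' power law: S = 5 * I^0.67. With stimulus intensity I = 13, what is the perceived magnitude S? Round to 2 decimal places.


S = 5 * 13^0.67
13^0.67 = 5.5762
S = 5 * 5.5762
= 27.88


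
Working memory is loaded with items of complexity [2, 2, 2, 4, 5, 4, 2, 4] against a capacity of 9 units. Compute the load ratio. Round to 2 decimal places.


Total complexity = 2 + 2 + 2 + 4 + 5 + 4 + 2 + 4 = 25
Load = total / capacity = 25 / 9
= 2.78


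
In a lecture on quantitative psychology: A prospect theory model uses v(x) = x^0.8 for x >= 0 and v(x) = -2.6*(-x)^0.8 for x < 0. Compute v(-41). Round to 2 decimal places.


Since x = -41 < 0, use v(x) = -lambda*(-x)^alpha
(-x) = 41
41^0.8 = 19.5086
v(-41) = -2.6 * 19.5086
= -50.72


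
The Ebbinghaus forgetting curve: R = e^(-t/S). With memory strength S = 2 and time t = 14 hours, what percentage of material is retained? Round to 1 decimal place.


R = e^(-t/S)
-t/S = -14/2 = -7.0
R = e^(-7.0) = 0.000912
Percentage = 0.000912 * 100
= 0.1


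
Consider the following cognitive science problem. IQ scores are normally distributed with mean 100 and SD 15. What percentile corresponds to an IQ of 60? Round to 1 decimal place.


z = (IQ - mean) / SD
z = (60 - 100) / 15 = -2.6667
Percentile = Phi(-2.6667) * 100
Phi(-2.6667) = 0.00383
= 0.4


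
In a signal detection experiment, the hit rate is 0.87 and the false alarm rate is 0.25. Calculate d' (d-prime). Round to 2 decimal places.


d' = z(HR) - z(FAR)
z(0.87) = 1.1264
z(0.25) = -0.6745
d' = 1.1264 - -0.6745
= 1.80


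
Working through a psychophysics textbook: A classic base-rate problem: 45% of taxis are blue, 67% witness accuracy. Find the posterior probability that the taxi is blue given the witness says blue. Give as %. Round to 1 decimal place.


P(blue | says blue) = P(says blue | blue)*P(blue) / [P(says blue | blue)*P(blue) + P(says blue | not blue)*P(not blue)]
Numerator = 0.67 * 0.45 = 0.3015
False identification = 0.33 * 0.55 = 0.1815
P = 0.3015 / (0.3015 + 0.1815)
= 0.3015 / 0.483
As percentage = 62.4
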